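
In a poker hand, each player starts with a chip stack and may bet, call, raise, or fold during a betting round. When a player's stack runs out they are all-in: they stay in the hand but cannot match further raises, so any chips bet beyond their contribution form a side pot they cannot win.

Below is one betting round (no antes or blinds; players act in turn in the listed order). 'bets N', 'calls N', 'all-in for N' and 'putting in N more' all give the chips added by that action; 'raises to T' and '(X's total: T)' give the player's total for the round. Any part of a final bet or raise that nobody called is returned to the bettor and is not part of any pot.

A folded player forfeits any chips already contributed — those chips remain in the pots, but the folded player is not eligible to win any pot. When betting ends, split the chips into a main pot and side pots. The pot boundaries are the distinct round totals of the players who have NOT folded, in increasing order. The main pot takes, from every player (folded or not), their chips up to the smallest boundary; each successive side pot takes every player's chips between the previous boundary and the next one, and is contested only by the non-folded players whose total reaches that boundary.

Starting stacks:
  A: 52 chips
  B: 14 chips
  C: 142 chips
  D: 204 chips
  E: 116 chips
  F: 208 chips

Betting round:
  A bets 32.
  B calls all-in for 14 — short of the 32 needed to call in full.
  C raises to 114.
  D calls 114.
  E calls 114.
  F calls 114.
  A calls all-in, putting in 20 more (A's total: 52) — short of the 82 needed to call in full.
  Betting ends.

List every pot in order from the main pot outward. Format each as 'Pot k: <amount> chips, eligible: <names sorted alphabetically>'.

Contributions: A=52, B=14, C=114, D=114, E=114, F=114
Pot levels (distinct totals of non-folded players): 14, 52, 114
Layer 1-14: 14 each from A, B, C, D, E, F = 14*6 = 84 chips; eligible A, B, C, D, E, F
Layer 15-52: 38 each from A, C, D, E, F = 38*5 = 190 chips; eligible A, C, D, E, F
Layer 53-114: 62 each from C, D, E, F = 62*4 = 248 chips; eligible C, D, E, F

Pot 1: 84 chips, eligible: A, B, C, D, E, F
Pot 2: 190 chips, eligible: A, C, D, E, F
Pot 3: 248 chips, eligible: C, D, E, F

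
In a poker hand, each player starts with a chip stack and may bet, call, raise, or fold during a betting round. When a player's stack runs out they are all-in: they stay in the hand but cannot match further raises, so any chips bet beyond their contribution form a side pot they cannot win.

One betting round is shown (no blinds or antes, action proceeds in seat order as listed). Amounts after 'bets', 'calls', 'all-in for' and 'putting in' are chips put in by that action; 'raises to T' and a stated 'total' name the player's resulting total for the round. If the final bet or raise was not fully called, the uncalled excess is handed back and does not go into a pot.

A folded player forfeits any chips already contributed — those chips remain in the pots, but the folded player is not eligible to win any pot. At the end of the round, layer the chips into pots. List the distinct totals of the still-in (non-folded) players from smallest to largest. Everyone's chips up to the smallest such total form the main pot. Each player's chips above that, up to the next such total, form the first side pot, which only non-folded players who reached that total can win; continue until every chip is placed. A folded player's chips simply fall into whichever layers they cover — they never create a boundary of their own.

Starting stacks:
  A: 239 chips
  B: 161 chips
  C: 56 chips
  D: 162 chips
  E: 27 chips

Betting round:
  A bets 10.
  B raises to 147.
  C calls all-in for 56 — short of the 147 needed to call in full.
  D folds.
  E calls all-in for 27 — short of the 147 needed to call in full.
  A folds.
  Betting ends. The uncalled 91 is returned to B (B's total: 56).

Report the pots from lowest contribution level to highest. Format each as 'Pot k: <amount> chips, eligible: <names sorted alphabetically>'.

Contributions (after 91 returned to B): A=10, B=56, C=56, E=27
Folded: A, D
Pot levels (distinct totals of non-folded players): 27, 56
Layer 1-27: A 10 + B 27 + C 27 + E 27 = 91 chips; eligible B, C, E
Layer 28-56: 29 each from B, C = 29*2 = 58 chips; eligible B, C

Pot 1: 91 chips, eligible: B, C, E
Pot 2: 58 chips, eligible: B, C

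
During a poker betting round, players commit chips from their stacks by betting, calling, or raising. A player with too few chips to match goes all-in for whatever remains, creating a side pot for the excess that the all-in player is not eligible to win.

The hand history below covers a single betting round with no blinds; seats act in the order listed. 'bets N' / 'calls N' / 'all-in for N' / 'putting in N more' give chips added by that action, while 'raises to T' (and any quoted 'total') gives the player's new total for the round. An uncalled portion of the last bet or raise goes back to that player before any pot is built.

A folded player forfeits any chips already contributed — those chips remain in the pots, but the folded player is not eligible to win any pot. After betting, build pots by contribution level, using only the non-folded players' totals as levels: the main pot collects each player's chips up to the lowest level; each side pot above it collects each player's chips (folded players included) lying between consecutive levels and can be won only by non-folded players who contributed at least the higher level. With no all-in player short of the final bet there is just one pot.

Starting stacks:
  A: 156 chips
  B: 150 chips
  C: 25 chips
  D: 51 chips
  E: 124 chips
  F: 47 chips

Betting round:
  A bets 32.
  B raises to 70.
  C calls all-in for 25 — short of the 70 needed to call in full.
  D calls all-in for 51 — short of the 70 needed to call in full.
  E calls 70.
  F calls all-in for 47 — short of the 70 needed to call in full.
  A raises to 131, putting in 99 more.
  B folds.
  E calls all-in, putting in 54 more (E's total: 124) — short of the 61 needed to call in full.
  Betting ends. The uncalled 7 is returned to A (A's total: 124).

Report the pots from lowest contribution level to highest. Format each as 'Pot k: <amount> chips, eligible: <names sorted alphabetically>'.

Pot 1: 150 chips, eligible: A, C, D, E, F
Pot 2: 110 chips, eligible: A, D, E, F
Pot 3: 16 chips, eligible: A, D, E
Pot 4: 165 chips, eligible: A, E

Derivation:
Contributions (after 7 returned to A): A=124, B=70, C=25, D=51, E=124, F=47
Folded: B
Pot levels (distinct totals of non-folded players): 25, 47, 51, 124
Layer 1-25: 25 each from A, B, C, D, E, F = 25*6 = 150 chips; eligible A, C, D, E, F
Layer 26-47: 22 each from A, B, D, E, F = 22*5 = 110 chips; eligible A, D, E, F
Layer 48-51: 4 each from A, B, D, E = 4*4 = 16 chips; eligible A, D, E
Layer 52-124: A 73 + B 19 + E 73 = 165 chips; eligible A, E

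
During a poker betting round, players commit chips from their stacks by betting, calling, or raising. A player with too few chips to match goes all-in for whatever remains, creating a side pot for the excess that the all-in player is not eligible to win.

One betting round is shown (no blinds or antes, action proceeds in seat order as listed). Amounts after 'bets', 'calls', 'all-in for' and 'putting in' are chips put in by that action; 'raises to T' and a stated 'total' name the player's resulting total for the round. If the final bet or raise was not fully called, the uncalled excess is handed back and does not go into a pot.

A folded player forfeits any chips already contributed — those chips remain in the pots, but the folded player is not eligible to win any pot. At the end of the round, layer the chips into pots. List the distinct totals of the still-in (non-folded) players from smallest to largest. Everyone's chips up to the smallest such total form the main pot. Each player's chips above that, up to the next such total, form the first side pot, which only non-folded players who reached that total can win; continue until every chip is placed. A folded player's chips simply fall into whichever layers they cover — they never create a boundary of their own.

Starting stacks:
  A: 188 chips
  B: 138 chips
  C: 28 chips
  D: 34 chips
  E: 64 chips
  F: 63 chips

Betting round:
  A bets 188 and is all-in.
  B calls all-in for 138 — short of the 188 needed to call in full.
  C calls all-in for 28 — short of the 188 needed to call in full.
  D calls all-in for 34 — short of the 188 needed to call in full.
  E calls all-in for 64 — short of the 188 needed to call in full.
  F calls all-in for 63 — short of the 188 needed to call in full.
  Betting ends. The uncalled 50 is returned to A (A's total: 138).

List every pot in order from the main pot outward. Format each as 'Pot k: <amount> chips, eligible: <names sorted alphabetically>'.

Contributions (after 50 returned to A): A=138, B=138, C=28, D=34, E=64, F=63
Pot levels (distinct totals of non-folded players): 28, 34, 63, 64, 138
Layer 1-28: 28 each from A, B, C, D, E, F = 28*6 = 168 chips; eligible A, B, C, D, E, F
Layer 29-34: 6 each from A, B, D, E, F = 6*5 = 30 chips; eligible A, B, D, E, F
Layer 35-63: 29 each from A, B, E, F = 29*4 = 116 chips; eligible A, B, E, F
Layer 64-64: 1 each from A, B, E = 1*3 = 3 chips; eligible A, B, E
Layer 65-138: 74 each from A, B = 74*2 = 148 chips; eligible A, B

Pot 1: 168 chips, eligible: A, B, C, D, E, F
Pot 2: 30 chips, eligible: A, B, D, E, F
Pot 3: 116 chips, eligible: A, B, E, F
Pot 4: 3 chips, eligible: A, B, E
Pot 5: 148 chips, eligible: A, B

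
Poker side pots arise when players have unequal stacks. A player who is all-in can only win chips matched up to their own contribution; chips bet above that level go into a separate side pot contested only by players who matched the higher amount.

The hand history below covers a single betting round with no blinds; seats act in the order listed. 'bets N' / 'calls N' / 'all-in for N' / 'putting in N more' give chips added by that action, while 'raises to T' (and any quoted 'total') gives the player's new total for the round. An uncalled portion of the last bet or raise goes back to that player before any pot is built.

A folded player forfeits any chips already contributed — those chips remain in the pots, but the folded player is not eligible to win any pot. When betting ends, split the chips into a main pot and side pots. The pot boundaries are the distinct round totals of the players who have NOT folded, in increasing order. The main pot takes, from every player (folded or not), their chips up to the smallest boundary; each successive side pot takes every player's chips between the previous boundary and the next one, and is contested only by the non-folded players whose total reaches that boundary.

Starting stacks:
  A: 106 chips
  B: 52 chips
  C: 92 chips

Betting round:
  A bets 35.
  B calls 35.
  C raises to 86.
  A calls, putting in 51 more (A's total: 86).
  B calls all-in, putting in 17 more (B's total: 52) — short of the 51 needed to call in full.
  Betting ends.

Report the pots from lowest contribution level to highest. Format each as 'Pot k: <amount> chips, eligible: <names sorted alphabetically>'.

Contributions: A=86, B=52, C=86
Pot levels (distinct totals of non-folded players): 52, 86
Layer 1-52: 52 each from A, B, C = 52*3 = 156 chips; eligible A, B, C
Layer 53-86: 34 each from A, C = 34*2 = 68 chips; eligible A, C

Pot 1: 156 chips, eligible: A, B, C
Pot 2: 68 chips, eligible: A, C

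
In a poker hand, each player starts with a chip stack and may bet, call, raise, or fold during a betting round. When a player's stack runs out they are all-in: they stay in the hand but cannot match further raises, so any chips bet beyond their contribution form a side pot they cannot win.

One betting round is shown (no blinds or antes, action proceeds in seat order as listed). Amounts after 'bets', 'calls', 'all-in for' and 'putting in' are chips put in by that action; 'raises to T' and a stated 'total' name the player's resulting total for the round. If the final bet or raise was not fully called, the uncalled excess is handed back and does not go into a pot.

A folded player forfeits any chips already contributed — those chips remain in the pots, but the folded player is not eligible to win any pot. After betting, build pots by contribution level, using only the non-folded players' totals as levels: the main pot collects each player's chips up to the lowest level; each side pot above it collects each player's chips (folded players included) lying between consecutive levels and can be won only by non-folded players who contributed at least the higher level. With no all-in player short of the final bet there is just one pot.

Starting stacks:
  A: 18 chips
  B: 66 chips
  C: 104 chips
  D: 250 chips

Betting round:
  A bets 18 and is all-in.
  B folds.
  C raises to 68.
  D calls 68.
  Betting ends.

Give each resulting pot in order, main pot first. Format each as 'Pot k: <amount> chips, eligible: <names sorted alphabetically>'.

Contributions: A=18, C=68, D=68
Folded: B
Pot levels (distinct totals of non-folded players): 18, 68
Layer 1-18: 18 each from A, C, D = 18*3 = 54 chips; eligible A, C, D
Layer 19-68: 50 each from C, D = 50*2 = 100 chips; eligible C, D

Pot 1: 54 chips, eligible: A, C, D
Pot 2: 100 chips, eligible: C, D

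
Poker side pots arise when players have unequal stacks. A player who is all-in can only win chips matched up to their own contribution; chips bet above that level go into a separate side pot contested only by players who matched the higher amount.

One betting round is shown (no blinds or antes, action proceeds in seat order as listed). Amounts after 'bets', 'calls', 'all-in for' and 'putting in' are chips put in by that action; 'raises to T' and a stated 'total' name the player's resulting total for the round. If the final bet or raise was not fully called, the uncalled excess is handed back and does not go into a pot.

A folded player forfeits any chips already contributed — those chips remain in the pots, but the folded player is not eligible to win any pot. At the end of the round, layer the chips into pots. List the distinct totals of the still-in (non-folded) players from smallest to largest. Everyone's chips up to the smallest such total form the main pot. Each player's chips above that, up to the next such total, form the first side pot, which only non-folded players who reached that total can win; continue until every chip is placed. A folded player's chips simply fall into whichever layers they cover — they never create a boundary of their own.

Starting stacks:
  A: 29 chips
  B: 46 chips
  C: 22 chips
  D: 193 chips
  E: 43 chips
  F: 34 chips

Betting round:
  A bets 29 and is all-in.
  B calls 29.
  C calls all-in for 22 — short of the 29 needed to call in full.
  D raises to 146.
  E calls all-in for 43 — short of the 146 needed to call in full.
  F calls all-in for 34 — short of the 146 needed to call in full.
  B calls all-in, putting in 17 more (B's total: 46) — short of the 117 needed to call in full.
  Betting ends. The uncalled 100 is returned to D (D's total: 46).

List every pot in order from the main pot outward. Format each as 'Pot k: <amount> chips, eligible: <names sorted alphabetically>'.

Pot 1: 132 chips, eligible: A, B, C, D, E, F
Pot 2: 35 chips, eligible: A, B, D, E, F
Pot 3: 20 chips, eligible: B, D, E, F
Pot 4: 27 chips, eligible: B, D, E
Pot 5: 6 chips, eligible: B, D

Derivation:
Contributions (after 100 returned to D): A=29, B=46, C=22, D=46, E=43, F=34
Pot levels (distinct totals of non-folded players): 22, 29, 34, 43, 46
Layer 1-22: 22 each from A, B, C, D, E, F = 22*6 = 132 chips; eligible A, B, C, D, E, F
Layer 23-29: 7 each from A, B, D, E, F = 7*5 = 35 chips; eligible A, B, D, E, F
Layer 30-34: 5 each from B, D, E, F = 5*4 = 20 chips; eligible B, D, E, F
Layer 35-43: 9 each from B, D, E = 9*3 = 27 chips; eligible B, D, E
Layer 44-46: 3 each from B, D = 3*2 = 6 chips; eligible B, D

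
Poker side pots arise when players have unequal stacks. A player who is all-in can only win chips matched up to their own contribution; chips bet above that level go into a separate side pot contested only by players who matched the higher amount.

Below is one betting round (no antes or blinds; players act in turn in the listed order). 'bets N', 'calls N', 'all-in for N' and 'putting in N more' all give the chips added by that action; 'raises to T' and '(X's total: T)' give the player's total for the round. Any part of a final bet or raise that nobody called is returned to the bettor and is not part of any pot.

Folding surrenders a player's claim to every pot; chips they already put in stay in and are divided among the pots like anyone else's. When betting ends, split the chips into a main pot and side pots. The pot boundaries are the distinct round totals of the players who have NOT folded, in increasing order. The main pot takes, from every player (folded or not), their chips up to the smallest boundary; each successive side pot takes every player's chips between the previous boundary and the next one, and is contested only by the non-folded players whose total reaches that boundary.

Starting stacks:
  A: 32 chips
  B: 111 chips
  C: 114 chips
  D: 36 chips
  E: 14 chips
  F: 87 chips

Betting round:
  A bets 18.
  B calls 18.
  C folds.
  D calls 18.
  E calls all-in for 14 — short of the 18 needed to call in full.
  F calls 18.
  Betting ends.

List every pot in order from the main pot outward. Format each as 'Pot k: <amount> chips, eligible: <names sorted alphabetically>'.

Pot 1: 70 chips, eligible: A, B, D, E, F
Pot 2: 16 chips, eligible: A, B, D, F

Derivation:
Contributions: A=18, B=18, D=18, E=14, F=18
Folded: C
Pot levels (distinct totals of non-folded players): 14, 18
Layer 1-14: 14 each from A, B, D, E, F = 14*5 = 70 chips; eligible A, B, D, E, F
Layer 15-18: 4 each from A, B, D, F = 4*4 = 16 chips; eligible A, B, D, F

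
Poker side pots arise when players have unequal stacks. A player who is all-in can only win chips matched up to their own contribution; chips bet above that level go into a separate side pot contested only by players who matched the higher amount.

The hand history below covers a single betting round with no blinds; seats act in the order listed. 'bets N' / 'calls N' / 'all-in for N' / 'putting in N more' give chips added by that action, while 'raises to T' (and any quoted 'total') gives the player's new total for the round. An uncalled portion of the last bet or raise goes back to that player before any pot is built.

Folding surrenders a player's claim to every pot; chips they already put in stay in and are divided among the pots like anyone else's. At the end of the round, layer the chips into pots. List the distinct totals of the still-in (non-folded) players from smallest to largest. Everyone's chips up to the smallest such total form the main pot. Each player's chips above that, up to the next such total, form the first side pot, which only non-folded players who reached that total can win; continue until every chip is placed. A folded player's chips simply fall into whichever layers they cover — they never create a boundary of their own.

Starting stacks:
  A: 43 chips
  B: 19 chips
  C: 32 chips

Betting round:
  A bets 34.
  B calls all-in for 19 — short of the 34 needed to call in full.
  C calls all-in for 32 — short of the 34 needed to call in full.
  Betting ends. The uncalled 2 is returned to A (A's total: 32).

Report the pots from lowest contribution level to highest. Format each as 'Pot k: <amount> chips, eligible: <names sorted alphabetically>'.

Contributions (after 2 returned to A): A=32, B=19, C=32
Pot levels (distinct totals of non-folded players): 19, 32
Layer 1-19: 19 each from A, B, C = 19*3 = 57 chips; eligible A, B, C
Layer 20-32: 13 each from A, C = 13*2 = 26 chips; eligible A, C

Pot 1: 57 chips, eligible: A, B, C
Pot 2: 26 chips, eligible: A, C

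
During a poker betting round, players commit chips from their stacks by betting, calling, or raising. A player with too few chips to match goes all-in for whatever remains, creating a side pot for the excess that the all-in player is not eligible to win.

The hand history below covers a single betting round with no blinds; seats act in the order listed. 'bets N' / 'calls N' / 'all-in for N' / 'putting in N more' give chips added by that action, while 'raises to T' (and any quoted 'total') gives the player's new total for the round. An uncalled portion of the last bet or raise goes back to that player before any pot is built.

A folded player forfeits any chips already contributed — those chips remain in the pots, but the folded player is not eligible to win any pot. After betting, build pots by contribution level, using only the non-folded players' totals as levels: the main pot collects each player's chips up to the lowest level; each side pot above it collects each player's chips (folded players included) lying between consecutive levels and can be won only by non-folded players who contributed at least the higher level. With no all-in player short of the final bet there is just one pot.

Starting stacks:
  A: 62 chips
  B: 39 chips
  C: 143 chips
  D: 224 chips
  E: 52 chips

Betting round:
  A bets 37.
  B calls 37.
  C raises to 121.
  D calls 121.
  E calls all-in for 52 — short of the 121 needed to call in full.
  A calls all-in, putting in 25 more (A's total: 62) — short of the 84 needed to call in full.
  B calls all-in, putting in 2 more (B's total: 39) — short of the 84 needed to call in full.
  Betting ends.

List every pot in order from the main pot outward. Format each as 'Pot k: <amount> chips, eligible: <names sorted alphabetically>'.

Contributions: A=62, B=39, C=121, D=121, E=52
Pot levels (distinct totals of non-folded players): 39, 52, 62, 121
Layer 1-39: 39 each from A, B, C, D, E = 39*5 = 195 chips; eligible A, B, C, D, E
Layer 40-52: 13 each from A, C, D, E = 13*4 = 52 chips; eligible A, C, D, E
Layer 53-62: 10 each from A, C, D = 10*3 = 30 chips; eligible A, C, D
Layer 63-121: 59 each from C, D = 59*2 = 118 chips; eligible C, D

Pot 1: 195 chips, eligible: A, B, C, D, E
Pot 2: 52 chips, eligible: A, C, D, E
Pot 3: 30 chips, eligible: A, C, D
Pot 4: 118 chips, eligible: C, D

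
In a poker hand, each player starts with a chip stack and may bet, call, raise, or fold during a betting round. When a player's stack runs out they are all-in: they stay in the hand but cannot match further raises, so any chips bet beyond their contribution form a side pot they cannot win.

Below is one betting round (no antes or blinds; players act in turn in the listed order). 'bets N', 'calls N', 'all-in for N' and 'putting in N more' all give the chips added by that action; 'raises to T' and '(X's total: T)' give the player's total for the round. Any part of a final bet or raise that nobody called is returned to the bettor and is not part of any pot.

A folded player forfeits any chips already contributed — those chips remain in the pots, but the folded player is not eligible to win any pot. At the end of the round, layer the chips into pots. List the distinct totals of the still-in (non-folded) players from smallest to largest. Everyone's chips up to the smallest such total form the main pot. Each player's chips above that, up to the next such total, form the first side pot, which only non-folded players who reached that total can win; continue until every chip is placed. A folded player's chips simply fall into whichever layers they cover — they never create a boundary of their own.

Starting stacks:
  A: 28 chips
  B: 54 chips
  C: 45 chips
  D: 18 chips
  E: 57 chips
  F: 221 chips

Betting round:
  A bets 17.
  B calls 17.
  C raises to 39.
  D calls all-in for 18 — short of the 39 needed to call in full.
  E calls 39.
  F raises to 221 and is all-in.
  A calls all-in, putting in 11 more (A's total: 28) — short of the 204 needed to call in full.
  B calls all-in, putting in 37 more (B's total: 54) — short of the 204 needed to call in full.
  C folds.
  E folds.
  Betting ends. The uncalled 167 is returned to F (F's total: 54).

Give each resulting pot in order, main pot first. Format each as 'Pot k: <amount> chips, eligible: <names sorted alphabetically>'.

Contributions (after 167 returned to F): A=28, B=54, C=39, D=18, E=39, F=54
Folded: C, E
Pot levels (distinct totals of non-folded players): 18, 28, 54
Layer 1-18: 18 each from A, B, C, D, E, F = 18*6 = 108 chips; eligible A, B, D, F
Layer 19-28: 10 each from A, B, C, E, F = 10*5 = 50 chips; eligible A, B, F
Layer 29-54: B 26 + C 11 + E 11 + F 26 = 74 chips; eligible B, F

Pot 1: 108 chips, eligible: A, B, D, F
Pot 2: 50 chips, eligible: A, B, F
Pot 3: 74 chips, eligible: B, F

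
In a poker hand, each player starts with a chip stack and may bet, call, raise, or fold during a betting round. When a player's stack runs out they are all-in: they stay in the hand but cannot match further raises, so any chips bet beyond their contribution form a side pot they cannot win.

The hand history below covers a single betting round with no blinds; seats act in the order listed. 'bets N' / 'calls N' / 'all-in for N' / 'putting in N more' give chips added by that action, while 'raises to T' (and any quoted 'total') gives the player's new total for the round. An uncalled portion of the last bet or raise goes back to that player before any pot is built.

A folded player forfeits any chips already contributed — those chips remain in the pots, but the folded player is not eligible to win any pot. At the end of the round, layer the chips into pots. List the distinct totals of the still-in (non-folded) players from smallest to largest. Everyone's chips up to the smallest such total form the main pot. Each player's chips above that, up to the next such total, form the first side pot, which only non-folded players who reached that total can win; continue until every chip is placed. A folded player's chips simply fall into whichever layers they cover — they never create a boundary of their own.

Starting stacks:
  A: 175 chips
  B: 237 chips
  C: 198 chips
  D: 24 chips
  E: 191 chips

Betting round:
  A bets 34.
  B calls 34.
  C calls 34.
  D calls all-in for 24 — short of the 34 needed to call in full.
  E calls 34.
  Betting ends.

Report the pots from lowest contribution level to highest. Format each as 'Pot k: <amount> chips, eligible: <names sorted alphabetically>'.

Pot 1: 120 chips, eligible: A, B, C, D, E
Pot 2: 40 chips, eligible: A, B, C, E

Derivation:
Contributions: A=34, B=34, C=34, D=24, E=34
Pot levels (distinct totals of non-folded players): 24, 34
Layer 1-24: 24 each from A, B, C, D, E = 24*5 = 120 chips; eligible A, B, C, D, E
Layer 25-34: 10 each from A, B, C, E = 10*4 = 40 chips; eligible A, B, C, E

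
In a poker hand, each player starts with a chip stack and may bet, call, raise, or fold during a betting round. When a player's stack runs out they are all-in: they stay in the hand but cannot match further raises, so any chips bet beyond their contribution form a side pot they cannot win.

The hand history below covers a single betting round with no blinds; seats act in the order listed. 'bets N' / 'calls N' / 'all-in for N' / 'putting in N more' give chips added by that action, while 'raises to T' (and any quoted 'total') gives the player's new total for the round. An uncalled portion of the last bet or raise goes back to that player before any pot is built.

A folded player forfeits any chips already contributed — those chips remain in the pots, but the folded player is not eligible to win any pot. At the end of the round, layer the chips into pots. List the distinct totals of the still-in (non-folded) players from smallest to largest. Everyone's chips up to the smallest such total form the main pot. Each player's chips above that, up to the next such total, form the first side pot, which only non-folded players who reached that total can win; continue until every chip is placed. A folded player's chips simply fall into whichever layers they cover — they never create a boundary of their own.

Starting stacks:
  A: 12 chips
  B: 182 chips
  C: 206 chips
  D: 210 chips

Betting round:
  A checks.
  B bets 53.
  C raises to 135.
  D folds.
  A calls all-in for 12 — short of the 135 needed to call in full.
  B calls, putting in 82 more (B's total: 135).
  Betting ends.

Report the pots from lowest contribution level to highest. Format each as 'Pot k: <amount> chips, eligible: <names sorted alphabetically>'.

Pot 1: 36 chips, eligible: A, B, C
Pot 2: 246 chips, eligible: B, C

Derivation:
Contributions: A=12, B=135, C=135
Folded: D
Pot levels (distinct totals of non-folded players): 12, 135
Layer 1-12: 12 each from A, B, C = 12*3 = 36 chips; eligible A, B, C
Layer 13-135: 123 each from B, C = 123*2 = 246 chips; eligible B, C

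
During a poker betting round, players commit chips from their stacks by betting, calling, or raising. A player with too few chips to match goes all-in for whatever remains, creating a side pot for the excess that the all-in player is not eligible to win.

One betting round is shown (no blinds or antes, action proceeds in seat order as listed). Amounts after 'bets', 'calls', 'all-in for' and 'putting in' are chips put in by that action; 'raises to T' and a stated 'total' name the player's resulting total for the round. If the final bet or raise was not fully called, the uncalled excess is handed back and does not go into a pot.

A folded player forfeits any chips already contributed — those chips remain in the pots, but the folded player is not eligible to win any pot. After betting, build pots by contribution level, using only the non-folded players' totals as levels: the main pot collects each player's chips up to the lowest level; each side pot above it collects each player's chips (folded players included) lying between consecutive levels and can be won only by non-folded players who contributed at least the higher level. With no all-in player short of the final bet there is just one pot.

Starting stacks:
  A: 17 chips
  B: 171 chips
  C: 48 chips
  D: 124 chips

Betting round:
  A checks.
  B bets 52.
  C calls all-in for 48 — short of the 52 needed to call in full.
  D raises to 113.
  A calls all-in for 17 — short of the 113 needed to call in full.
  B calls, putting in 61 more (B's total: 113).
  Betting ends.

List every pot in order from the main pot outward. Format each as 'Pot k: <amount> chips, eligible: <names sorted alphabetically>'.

Pot 1: 68 chips, eligible: A, B, C, D
Pot 2: 93 chips, eligible: B, C, D
Pot 3: 130 chips, eligible: B, D

Derivation:
Contributions: A=17, B=113, C=48, D=113
Pot levels (distinct totals of non-folded players): 17, 48, 113
Layer 1-17: 17 each from A, B, C, D = 17*4 = 68 chips; eligible A, B, C, D
Layer 18-48: 31 each from B, C, D = 31*3 = 93 chips; eligible B, C, D
Layer 49-113: 65 each from B, D = 65*2 = 130 chips; eligible B, D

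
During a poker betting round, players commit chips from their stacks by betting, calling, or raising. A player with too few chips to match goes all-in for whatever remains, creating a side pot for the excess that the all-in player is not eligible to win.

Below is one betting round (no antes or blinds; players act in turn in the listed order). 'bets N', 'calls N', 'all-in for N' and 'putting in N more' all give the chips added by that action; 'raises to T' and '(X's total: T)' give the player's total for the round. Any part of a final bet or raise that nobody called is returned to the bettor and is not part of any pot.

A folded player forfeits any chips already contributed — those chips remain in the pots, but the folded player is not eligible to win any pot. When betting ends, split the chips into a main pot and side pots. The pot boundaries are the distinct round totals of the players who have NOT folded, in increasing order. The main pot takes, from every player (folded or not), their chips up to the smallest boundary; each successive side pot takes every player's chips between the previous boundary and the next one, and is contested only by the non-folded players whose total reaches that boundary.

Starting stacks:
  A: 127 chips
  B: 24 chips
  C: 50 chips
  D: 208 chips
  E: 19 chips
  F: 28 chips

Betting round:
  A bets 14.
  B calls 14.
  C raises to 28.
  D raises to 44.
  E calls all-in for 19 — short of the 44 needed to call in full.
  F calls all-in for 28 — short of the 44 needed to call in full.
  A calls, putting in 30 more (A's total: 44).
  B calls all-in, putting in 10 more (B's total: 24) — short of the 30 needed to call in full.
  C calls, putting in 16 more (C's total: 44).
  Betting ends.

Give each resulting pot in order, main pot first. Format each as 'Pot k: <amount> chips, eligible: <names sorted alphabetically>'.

Contributions: A=44, B=24, C=44, D=44, E=19, F=28
Pot levels (distinct totals of non-folded players): 19, 24, 28, 44
Layer 1-19: 19 each from A, B, C, D, E, F = 19*6 = 114 chips; eligible A, B, C, D, E, F
Layer 20-24: 5 each from A, B, C, D, F = 5*5 = 25 chips; eligible A, B, C, D, F
Layer 25-28: 4 each from A, C, D, F = 4*4 = 16 chips; eligible A, C, D, F
Layer 29-44: 16 each from A, C, D = 16*3 = 48 chips; eligible A, C, D

Pot 1: 114 chips, eligible: A, B, C, D, E, F
Pot 2: 25 chips, eligible: A, B, C, D, F
Pot 3: 16 chips, eligible: A, C, D, F
Pot 4: 48 chips, eligible: A, C, D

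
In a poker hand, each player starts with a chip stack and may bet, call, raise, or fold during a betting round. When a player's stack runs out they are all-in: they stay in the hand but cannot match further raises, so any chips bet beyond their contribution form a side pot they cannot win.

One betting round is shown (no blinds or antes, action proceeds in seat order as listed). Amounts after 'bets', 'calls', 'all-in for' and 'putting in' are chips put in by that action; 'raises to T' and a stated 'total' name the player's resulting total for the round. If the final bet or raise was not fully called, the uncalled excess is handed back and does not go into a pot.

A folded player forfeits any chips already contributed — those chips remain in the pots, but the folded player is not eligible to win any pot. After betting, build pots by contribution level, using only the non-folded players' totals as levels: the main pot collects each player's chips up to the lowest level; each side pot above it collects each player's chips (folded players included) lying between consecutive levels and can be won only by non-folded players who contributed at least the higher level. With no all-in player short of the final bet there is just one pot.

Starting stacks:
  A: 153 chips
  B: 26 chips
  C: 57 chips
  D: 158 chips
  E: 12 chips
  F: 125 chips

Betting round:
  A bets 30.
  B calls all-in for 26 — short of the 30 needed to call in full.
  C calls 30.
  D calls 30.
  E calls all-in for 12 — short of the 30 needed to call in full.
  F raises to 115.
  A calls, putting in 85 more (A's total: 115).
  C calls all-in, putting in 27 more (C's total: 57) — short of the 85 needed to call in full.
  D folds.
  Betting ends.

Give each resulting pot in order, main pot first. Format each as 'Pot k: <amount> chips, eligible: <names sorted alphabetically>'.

Pot 1: 72 chips, eligible: A, B, C, E, F
Pot 2: 70 chips, eligible: A, B, C, F
Pot 3: 97 chips, eligible: A, C, F
Pot 4: 116 chips, eligible: A, F

Derivation:
Contributions: A=115, B=26, C=57, D=30, E=12, F=115
Folded: D
Pot levels (distinct totals of non-folded players): 12, 26, 57, 115
Layer 1-12: 12 each from A, B, C, D, E, F = 12*6 = 72 chips; eligible A, B, C, E, F
Layer 13-26: 14 each from A, B, C, D, F = 14*5 = 70 chips; eligible A, B, C, F
Layer 27-57: A 31 + C 31 + D 4 + F 31 = 97 chips; eligible A, C, F
Layer 58-115: 58 each from A, F = 58*2 = 116 chips; eligible A, F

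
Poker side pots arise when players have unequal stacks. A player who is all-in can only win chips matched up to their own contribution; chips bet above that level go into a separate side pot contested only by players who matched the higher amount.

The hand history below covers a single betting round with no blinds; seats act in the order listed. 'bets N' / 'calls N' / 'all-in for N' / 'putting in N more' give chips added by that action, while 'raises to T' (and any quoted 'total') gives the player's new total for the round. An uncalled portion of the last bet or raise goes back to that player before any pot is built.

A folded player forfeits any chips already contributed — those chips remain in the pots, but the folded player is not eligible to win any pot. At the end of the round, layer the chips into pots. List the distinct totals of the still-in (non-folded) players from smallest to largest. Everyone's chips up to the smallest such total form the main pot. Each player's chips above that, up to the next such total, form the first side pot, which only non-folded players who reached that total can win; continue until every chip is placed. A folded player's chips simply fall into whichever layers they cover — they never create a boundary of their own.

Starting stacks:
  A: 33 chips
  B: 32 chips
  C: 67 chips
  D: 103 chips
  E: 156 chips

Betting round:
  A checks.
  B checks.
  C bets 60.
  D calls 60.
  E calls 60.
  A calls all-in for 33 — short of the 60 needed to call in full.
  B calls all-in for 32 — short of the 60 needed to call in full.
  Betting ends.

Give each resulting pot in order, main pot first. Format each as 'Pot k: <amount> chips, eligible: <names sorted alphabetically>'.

Pot 1: 160 chips, eligible: A, B, C, D, E
Pot 2: 4 chips, eligible: A, C, D, E
Pot 3: 81 chips, eligible: C, D, E

Derivation:
Contributions: A=33, B=32, C=60, D=60, E=60
Pot levels (distinct totals of non-folded players): 32, 33, 60
Layer 1-32: 32 each from A, B, C, D, E = 32*5 = 160 chips; eligible A, B, C, D, E
Layer 33-33: 1 each from A, C, D, E = 1*4 = 4 chips; eligible A, C, D, E
Layer 34-60: 27 each from C, D, E = 27*3 = 81 chips; eligible C, D, E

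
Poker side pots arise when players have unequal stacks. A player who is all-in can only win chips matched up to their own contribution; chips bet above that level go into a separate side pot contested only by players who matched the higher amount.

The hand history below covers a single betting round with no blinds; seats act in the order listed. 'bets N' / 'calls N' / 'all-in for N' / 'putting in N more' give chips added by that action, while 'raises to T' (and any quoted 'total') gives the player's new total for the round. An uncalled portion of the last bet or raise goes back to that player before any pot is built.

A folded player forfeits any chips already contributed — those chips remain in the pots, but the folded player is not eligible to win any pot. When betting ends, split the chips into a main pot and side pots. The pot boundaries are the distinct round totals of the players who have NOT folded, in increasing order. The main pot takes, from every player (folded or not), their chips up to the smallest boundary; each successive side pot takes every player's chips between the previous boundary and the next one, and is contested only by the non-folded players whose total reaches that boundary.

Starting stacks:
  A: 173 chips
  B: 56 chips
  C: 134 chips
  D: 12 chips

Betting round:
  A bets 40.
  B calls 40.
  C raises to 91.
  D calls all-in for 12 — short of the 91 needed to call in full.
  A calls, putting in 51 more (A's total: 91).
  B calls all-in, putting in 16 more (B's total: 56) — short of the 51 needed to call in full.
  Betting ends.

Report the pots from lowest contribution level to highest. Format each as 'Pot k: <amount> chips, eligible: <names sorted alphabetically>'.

Pot 1: 48 chips, eligible: A, B, C, D
Pot 2: 132 chips, eligible: A, B, C
Pot 3: 70 chips, eligible: A, C

Derivation:
Contributions: A=91, B=56, C=91, D=12
Pot levels (distinct totals of non-folded players): 12, 56, 91
Layer 1-12: 12 each from A, B, C, D = 12*4 = 48 chips; eligible A, B, C, D
Layer 13-56: 44 each from A, B, C = 44*3 = 132 chips; eligible A, B, C
Layer 57-91: 35 each from A, C = 35*2 = 70 chips; eligible A, C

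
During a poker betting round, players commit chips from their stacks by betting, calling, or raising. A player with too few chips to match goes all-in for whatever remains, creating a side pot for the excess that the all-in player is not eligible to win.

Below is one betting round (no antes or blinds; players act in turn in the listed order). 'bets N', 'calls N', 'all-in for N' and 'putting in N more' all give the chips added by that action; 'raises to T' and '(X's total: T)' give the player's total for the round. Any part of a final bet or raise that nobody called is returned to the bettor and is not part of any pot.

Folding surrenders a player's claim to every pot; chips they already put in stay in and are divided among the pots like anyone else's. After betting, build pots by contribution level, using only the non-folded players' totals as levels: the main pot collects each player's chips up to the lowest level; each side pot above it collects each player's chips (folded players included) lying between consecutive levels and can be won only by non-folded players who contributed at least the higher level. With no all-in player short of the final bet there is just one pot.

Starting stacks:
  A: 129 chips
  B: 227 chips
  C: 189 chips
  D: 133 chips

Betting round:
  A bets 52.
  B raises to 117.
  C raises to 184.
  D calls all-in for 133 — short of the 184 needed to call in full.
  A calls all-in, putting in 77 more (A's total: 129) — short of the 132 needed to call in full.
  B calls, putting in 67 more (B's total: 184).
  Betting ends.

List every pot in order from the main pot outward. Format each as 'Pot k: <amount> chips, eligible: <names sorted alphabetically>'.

Contributions: A=129, B=184, C=184, D=133
Pot levels (distinct totals of non-folded players): 129, 133, 184
Layer 1-129: 129 each from A, B, C, D = 129*4 = 516 chips; eligible A, B, C, D
Layer 130-133: 4 each from B, C, D = 4*3 = 12 chips; eligible B, C, D
Layer 134-184: 51 each from B, C = 51*2 = 102 chips; eligible B, C

Pot 1: 516 chips, eligible: A, B, C, D
Pot 2: 12 chips, eligible: B, C, D
Pot 3: 102 chips, eligible: B, C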